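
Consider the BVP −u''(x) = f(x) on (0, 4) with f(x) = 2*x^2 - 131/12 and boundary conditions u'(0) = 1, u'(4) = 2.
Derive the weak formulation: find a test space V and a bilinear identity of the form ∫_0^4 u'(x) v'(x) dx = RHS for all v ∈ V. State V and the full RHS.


V = H^1(0, 4) (v unrestricted at boundary; u is determined up to an additive constant); weak form: ∫_0^4 u'v' dx = ∫_0^4 (2*x^2 - 131/12) v dx + 2·v(4) − v(0) for all v ∈ V.

Multiply both sides by a test function v and integrate from 0 to 4:
  ∫_0^4 −u''(x) v(x) dx = ∫_0^4 f(x) v(x) dx.
Integrate the LHS by parts once:
  ∫_0^4 −u'' v dx = −[u'(x) v(x)]_0^4 + ∫_0^4 u'(x) v'(x) dx.
Thus ∫_0^4 u'(x) v'(x) dx = ∫_0^4 f(x) v(x) dx + [u'(x) v(x)]_0^4.
Choose V so that boundary terms are either known or forced to vanish.
u has inhomogeneous Neumann u'(0) = 1, u'(4) = 2. [u' v]_0^4 = (2)·v(4) − (1)·v(0) = 2·v(4) − v(0). Take V = H^1(0, 4); boundary term becomes part of RHS.
Weak formulation: find u (satisfying any essential BC) such that ∫_0^4 u'(x) v'(x) dx = ∫_0^4 f v dx + 2·v(4) − v(0) for all v ∈ V (Neumann data are natural BCs: they enter the RHS as boundary terms).
Substituting f(x) = 2*x^2 - 131/12, the right-hand side is ∫_0^4 (2*x^2 - 131/12) v dx + 2·v(4) − v(0).
Compatibility check (pure Neumann): taking v ≡ 1 ∈ V gives 0 = ∫_0^4 f dx + (2) − (1), i.e. ∫_0^4 f dx must equal u'(0) − u'(4) = -1. Indeed ∫_0^4 (2*x^2 - 131/12) dx = -1, so the data are compatible. The solution is then unique only up to an additive constant (fix it e.g. by requiring ∫_0^4 u dx = 0).


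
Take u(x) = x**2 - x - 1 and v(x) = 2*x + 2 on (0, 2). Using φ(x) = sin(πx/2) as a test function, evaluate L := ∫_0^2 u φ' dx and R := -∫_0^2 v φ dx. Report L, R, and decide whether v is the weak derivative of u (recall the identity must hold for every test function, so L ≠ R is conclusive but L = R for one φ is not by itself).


LHS = -4/π, RHS = -16/π. No, v is not the weak derivative of u.

u(x) = x**2 - x - 1, classical derivative u'(x) = 2*x - 1.
φ(x) = sin(πx/2), so φ'(x) = π*cos(π*x/2)/2.
Note φ(0) = φ(2) = 0, so the boundary term u·φ vanishes.
LHS = ∫_0^2 u(x) φ'(x) dx = ∫_0^2 (π*x^2*cos(π*x/2)/2 - π*x*cos(π*x/2)/2 - π*cos(π*x/2)/2) dx. Term by term:
  ∫_0^2 -π*cos(π*x/2)/2 dx = 0;  ∫_0^2 π*x^2*cos(π*x/2)/2 dx = -8/π;  ∫_0^2 -π*x*cos(π*x/2)/2 dx = 4/π.
Sum: 0 − 8/π + 4/π = -4/π.
So LHS = -4/π.
∫_0^2 v(x) φ(x) dx = ∫_0^2 (2*x*sin(π*x/2) + 2*sin(π*x/2)) dx. Term by term:
  ∫_0^2 2*sin(π*x/2) dx = 8/π;  ∫_0^2 2*x*sin(π*x/2) dx = 8/π.
Sum: 8/π + 8/π = 16/π.
So RHS = -∫_0^2 v(x) φ(x) dx = -16/π.
LHS − RHS = 12/π ≠ 0, so the identity fails.
(For a valid weak derivative the identity must hold for EVERY test function, in particular this one. The failure shows v is NOT the weak derivative of u.)
Correct weak derivative would be u'(x) = 2*x - 1.


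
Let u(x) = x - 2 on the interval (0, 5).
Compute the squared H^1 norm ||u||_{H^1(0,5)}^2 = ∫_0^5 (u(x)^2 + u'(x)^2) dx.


||u||_{H^1}^2 = 50/3

The H^1 norm (squared) on an interval (0, L) is
  ||u||_{H^1}^2 = ∫_0^L u(x)^2 dx + ∫_0^L u'(x)^2 dx.
Compute u'(x) = 1.
Then u(x)^2 = x**2 - 4*x + 4 and u'(x)^2 = 1.
Integrate each monomial from 0 to 5 using ∫_0^5 c·x^n dx = c·5^(n+1)/(n+1):
  ∫_0^5 u(x)^2 dx = ∫_0^5 (x^2 - 4*x + 4) dx. Term by term:
    ∫_0^5 x^2 dx = 125/3;  ∫_0^5 -4*x dx = -50;  ∫_0^5 4 dx = 20.
  Sum: 125/3 − 50 + 20 = 35/3.
  ∫_0^5 u'(x)^2 dx = ∫_0^5 (1) dx. Term by term:
    ∫_0^5 1 dx = 5.
Adding: ||u||_{H^1}^2 = 35/3 + 5 = 50/3.


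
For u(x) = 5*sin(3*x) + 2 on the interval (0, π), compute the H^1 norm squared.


||u||_{H^1(0,π)}^2 = 40/3 + 129*π

u'(x) = 15*cos(3*x).
Expand u² and (u')² and integrate term by term on (0, π), using: for integers n ≥ 1, ∫_0^π sin²(nx) dx = ∫_0^π cos²(nx) dx = π/2; for n ≠ n', ∫_0^π sin(nx)sin(n'x) dx = ∫_0^π cos(nx)cos(n'x) dx = 0; and by product-to-sum, ∫_0^π sin(nx)cos(n'x) dx = ½∫_0^π [sin((n+n')x) + sin((n−n')x)] dx, which is 0 when n+n' is even and 2n/(n²−n'²) when n+n' is odd (it need not vanish on (0, π)). For the constant mode: ∫_0^π 1 dx = π, ∫_0^π cos(nx) dx = 0, ∫_0^π sin(nx) dx = (1−(−1)^n)/n.
  u² squared terms: (2)²·∫1 dx = 4·π = 4*π;  (5)²·∫sin(3x)² dx = 25·π/2 = 25*π/2.
  u² cross terms: 2·(2)·(5)·∫1·sin(3x) dx = 20·(2/3) = 40/3.
  So ∫_0^π u² dx = 4*π + 25*π/2 + 40/3 = 40/3 + 33*π/2.
  (u')² squared terms: (15)²·∫cos(3x)² dx = 225·π/2 = 225*π/2.
  So ∫_0^π (u')² dx = 225*π/2.
||u||_{H^1}^2 = (40/3 + 33*π/2) + (225*π/2) = 40/3 + 129*π.


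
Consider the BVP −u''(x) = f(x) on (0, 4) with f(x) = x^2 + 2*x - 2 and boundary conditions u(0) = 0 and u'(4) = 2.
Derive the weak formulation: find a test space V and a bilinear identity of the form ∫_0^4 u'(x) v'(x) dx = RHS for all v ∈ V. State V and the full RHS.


V = {v ∈ H^1(0, 4) : v(0) = 0} (test functions vanish at x = 0 where u is specified); weak form: ∫_0^4 u'v' dx = ∫_0^4 (x^2 + 2*x - 2) v dx + 2·v(4) for all v ∈ V.

Multiply both sides by a test function v and integrate from 0 to 4:
  ∫_0^4 −u''(x) v(x) dx = ∫_0^4 f(x) v(x) dx.
Integrate the LHS by parts once:
  ∫_0^4 −u'' v dx = −[u'(x) v(x)]_0^4 + ∫_0^4 u'(x) v'(x) dx.
Thus ∫_0^4 u'(x) v'(x) dx = ∫_0^4 f(x) v(x) dx + [u'(x) v(x)]_0^4.
Choose V so that boundary terms are either known or forced to vanish.
Mixed BC: u(0) = 0 (Dirichlet) and u'(4) = 2 (Neumann). Define V = {v ∈ H^1(0, 4) : v(0) = 0}. Then [u' v]_0^4 = u'(4)·v(4) − u'(0)·0 = 2·v(4).
Weak formulation: find u (satisfying any essential BC) such that ∫_0^4 u'(x) v'(x) dx = ∫_0^4 f v dx + 2·v(4) for all v ∈ V (Dirichlet at 0 absorbed into V; Neumann datum at x = 4 contributes the boundary term).
Substituting f(x) = x^2 + 2*x - 2, the right-hand side is ∫_0^4 (x^2 + 2*x - 2) v dx + 2·v(4).


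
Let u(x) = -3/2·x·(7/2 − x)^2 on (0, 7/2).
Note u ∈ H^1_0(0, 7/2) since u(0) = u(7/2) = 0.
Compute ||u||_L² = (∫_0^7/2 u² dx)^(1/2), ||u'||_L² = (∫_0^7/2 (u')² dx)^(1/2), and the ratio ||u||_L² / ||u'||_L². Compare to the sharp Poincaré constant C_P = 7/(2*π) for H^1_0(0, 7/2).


||u||_L² / ||u'||_L² = sqrt(14)/4 < C_P = 7/(2*π).

u(x) = -3/2·x·(7/2 − x)^2, so u'(x) = -9*x^2/2 + 21*x - 147/8.
u(x) = -3/2·x·(7/2 − x)^2 vanishes at x = 0 and x = 7/2, so u ∈ H^1_0(0, 7/2). Differentiate via the product rule and integrate the resulting polynomials term by term.
  ∫_0^7/2 u² dx = ∫_0^7/2 (9*x^6/4 - 63*x^5/2 + 1323*x^4/8 - 3087*x^3/8 + 21609*x^2/64) dx. Term by term:
    ∫_0^7/2 9*x^6/4 dx = 1058841/512;  ∫_0^7/2 -63*x^5/2 dx = -2470629/256;  ∫_0^7/2 1323*x^4/8 dx = 22235661/1280;
    ∫_0^7/2 -3087*x^3/8 dx = -7411887/512;  ∫_0^7/2 21609*x^2/64 dx = 2470629/512.
  Sum: 1058841/512 − 2470629/256 + 22235661/1280 − 7411887/512 + 2470629/512 = 352947/2560.
  ∫_0^7/2 (u')² dx = ∫_0^7/2 (81*x^4/4 - 189*x^3 + 4851*x^2/8 - 3087*x/4 + 21609/64) dx. Term by term:
    ∫_0^7/2 81*x^4/4 dx = 1361367/640;  ∫_0^7/2 -189*x^3 dx = -453789/64;  ∫_0^7/2 4851*x^2/8 dx = 554631/64;
    ∫_0^7/2 -3087*x/4 dx = -151263/32;  ∫_0^7/2 21609/64 dx = 151263/128.
  Sum: 1361367/640 − 453789/64 + 554631/64 − 151263/32 + 151263/128 = 50421/320.
∫_0^7/2 u² dx = 352947/2560, so ||u||_L² = 343*sqrt(30)/160.
∫_0^7/2 (u')² dx = 50421/320, so ||u'||_L² = 49*sqrt(105)/40.
Ratio ||u||_L² / ||u'||_L² = sqrt(14)/4.
Sharp Poincaré constant on H^1_0(0, 7/2) is C_P = L/π = 7/(2*π), achieved by sin(2*π/7·x).
A polynomial bump cannot attain the sharp Poincaré constant (only the first sine eigenfunction does), so the ratio is strictly less than C_P, consistent with ||u||_L² ≤ C_P ||u'||_L².


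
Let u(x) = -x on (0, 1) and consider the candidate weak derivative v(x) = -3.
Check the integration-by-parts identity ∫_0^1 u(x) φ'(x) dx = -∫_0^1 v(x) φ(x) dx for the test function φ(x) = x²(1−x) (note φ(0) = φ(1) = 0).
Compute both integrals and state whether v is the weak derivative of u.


LHS = 1/12, RHS = 1/4. No, v is not the weak derivative of u.

u(x) = -x, classical derivative u'(x) = -1.
φ(x) = x²(1−x), so φ'(x) = x*(2 - 3*x).
Note φ(0) = φ(1) = 0, so the boundary term u·φ vanishes.
LHS = ∫_0^1 u(x) φ'(x) dx = ∫_0^1 (3*x^3 - 2*x^2) dx. Term by term:
  ∫_0^1 3*x^3 dx = 3/4;  ∫_0^1 -2*x^2 dx = -2/3.
Sum: 3/4 − 2/3 = 1/12.
So LHS = 1/12.
∫_0^1 v(x) φ(x) dx = ∫_0^1 (3*x^3 - 3*x^2) dx. Term by term:
  ∫_0^1 3*x^3 dx = 3/4;  ∫_0^1 -3*x^2 dx = -1.
Sum: 3/4 − 1 = -1/4.
So RHS = -∫_0^1 v(x) φ(x) dx = 1/4.
LHS − RHS = -1/6 ≠ 0, so the identity fails.
(For a valid weak derivative the identity must hold for EVERY test function, in particular this one. The failure shows v is NOT the weak derivative of u.)
Correct weak derivative would be u'(x) = -1.


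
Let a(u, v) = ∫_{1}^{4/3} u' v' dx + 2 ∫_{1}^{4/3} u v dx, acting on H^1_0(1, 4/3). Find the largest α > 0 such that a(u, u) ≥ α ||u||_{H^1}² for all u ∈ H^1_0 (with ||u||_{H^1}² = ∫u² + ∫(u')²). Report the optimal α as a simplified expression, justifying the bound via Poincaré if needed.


α = 1

Coercivity of a(·,·) on H^1_0(1, 4/3) means a(u, u) ≥ α ||u||_{H^1}² for every u ∈ H^1_0.
The interval has length L = 1/3, and Poincaré/coercivity depend only on L. Here a(u, u) = ∫(u')² + (2)·∫u².
Here c = 2 ≥ 1, so a(u,u) = ∫(u')² + c∫u² ≥ ∫(u')² + ∫u² = ||u||_{H^1}², i.e. α = 1 works. No larger α is possible: a(u,u) ≥ α||u||_{H^1}² means (1−α)∫(u')² ≥ (α−c)∫u², and for the modes u_n = sin(nπ(x−x₀)/L) (x₀ the left endpoint) one has ∫u_n²/∫(u_n')² = (L/(nπ))² → 0, so a(u_n,u_n)/||u_n||_{H^1}² → 1. Hence the optimal constant is α = 1.
Therefore α = 1.


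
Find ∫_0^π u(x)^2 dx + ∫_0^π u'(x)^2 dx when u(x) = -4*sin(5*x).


||u||_{H^1(0,π)}^2 = 208*π

u'(x) = -20*cos(5*x).
Expand u² and (u')² and integrate term by term on (0, π), using: for integers n ≥ 1, ∫_0^π sin²(nx) dx = ∫_0^π cos²(nx) dx = π/2; for n ≠ n', ∫_0^π sin(nx)sin(n'x) dx = ∫_0^π cos(nx)cos(n'x) dx = 0; and by product-to-sum, ∫_0^π sin(nx)cos(n'x) dx = ½∫_0^π [sin((n+n')x) + sin((n−n')x)] dx, which is 0 when n+n' is even and 2n/(n²−n'²) when n+n' is odd (it need not vanish on (0, π)).
  u² squared terms: (-4)²·∫sin(5x)² dx = 16·π/2 = 8*π.
  So ∫_0^π u² dx = 8*π.
  (u')² squared terms: (-20)²·∫cos(5x)² dx = 400·π/2 = 200*π.
  So ∫_0^π (u')² dx = 200*π.
||u||_{H^1}^2 = (8*π) + (200*π) = 208*π.


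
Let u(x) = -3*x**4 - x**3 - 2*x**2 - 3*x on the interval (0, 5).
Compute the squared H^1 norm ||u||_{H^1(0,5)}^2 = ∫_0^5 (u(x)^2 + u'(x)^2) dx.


||u||_{H^1}^2 = 364056355/84

The H^1 norm (squared) on an interval (0, L) is
  ||u||_{H^1}^2 = ∫_0^L u(x)^2 dx + ∫_0^L u'(x)^2 dx.
Compute u'(x) = -12*x**3 - 3*x**2 - 4*x - 3.
Then u(x)^2 = 9*x**8 + 6*x**7 + 13*x**6 + 22*x**5 + 10*x**4 + 12*x**3 + 9*x**2 and u'(x)^2 = 144*x**6 + 72*x**5 + 105*x**4 + 96*x**3 + 34*x**2 + 24*x + 9.
Integrate each monomial from 0 to 5 using ∫_0^5 c·x^n dx = c·5^(n+1)/(n+1):
  ∫_0^5 u(x)^2 dx = ∫_0^5 (9*x^8 + 6*x^7 + 13*x^6 + 22*x^5 + 10*x^4 + 12*x^3 + 9*x^2) dx. Term by term:
    ∫_0^5 9*x^8 dx = 1953125;  ∫_0^5 6*x^7 dx = 1171875/4;  ∫_0^5 13*x^6 dx = 1015625/7;
    ∫_0^5 22*x^5 dx = 171875/3;  ∫_0^5 10*x^4 dx = 6250;  ∫_0^5 12*x^3 dx = 1875;
    ∫_0^5 9*x^2 dx = 375.
  Sum: 1953125 + 1171875/4 + 1015625/7 + 171875/3 + 6250 + 1875 + 375 = 206385875/84.
  ∫_0^5 u'(x)^2 dx = ∫_0^5 (144*x^6 + 72*x^5 + 105*x^4 + 96*x^3 + 34*x^2 + 24*x + 9) dx. Term by term:
    ∫_0^5 144*x^6 dx = 11250000/7;  ∫_0^5 72*x^5 dx = 187500;  ∫_0^5 105*x^4 dx = 65625;
    ∫_0^5 96*x^3 dx = 15000;  ∫_0^5 34*x^2 dx = 4250/3;  ∫_0^5 24*x dx = 300;
    ∫_0^5 9 dx = 45.
  Sum: 11250000/7 + 187500 + 65625 + 15000 + 4250/3 + 300 + 45 = 39417620/21.
Adding: ||u||_{H^1}^2 = 206385875/84 + 39417620/21 = 364056355/84.


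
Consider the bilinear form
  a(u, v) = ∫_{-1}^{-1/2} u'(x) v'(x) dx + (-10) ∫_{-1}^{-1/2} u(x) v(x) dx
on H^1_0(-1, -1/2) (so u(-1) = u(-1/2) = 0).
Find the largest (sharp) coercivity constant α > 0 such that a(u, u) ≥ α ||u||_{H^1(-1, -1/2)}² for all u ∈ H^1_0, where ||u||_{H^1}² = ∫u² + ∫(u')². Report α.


α = 2*(-5 + 2*π^2)/(1 + 4*π^2)

Coercivity of a(·,·) on H^1_0(-1, -1/2) means a(u, u) ≥ α ||u||_{H^1}² for every u ∈ H^1_0.
The interval has length L = 1/2, and Poincaré/coercivity depend only on L. Here a(u, u) = ∫(u')² + (-10)·∫u².
Here c = -10 < 0 with |c| < (π/L)² = 4*π^2, so coercivity still holds. The condition a(u,u) ≥ α||u||_{H^1}² reads (1−α)∫(u')² ≥ (α−c)∫u². Any admissible α is ≤ 1 (rapidly oscillating u have ∫u²/∫(u')² → 0), and α = 1 would force 0 ≥ (1−c)∫u², impossible since c < 1; so 1−α > 0. By the sharp Poincaré inequality on H^1_0 of an interval of length L, ∫(u')² ≥ (π/L)²∫u² with equality for the first sine mode sin(π(x−x₀)/L) (x₀ the left endpoint), so the inequality holds for all u iff (1−α)(π/L)² ≥ α − c, i.e. α ≤ ((π/L)² + c)/((π/L)² + 1) = (1 + c(L/π)²)/(1 + (L/π)²). (Direct route, valid since c ≤ 0: Poincaré gives c∫u² ≥ c(L/π)²∫(u')², so a(u,u) ≥ (1 + c(L/π)²)∫(u')², while ||u||_{H^1}² ≤ (1 + (L/π)²)∫(u')²; dividing yields the same α.) With (π/L)² = 4*π^2 and c = -10, the largest admissible constant is α = ((π/L)² + c)/((π/L)² + 1).
Simplifying, α = 2*(-5 + 2*π^2)/(1 + 4*π^2).


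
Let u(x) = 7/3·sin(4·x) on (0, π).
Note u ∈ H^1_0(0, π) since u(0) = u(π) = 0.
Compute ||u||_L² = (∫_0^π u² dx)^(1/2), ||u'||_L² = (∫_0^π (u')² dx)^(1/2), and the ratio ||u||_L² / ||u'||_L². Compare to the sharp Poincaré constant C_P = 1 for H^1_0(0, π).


||u||_L² / ||u'||_L² = 1/4 < C_P = 1.

u(x) = 7/3·sin(4·x), so u'(x) = 28*cos(4*x)/3.
Writing u(x) = A·sin(kπx/L) with A = 7/3 and k = 4, use ∫_0^L sin²(kπx/L) dx = L/2 and ∫_0^L cos²(kπx/L) dx = L/2.
u² = 49/9·sin²(4·x) and (u')² = 784/9·cos²(4·x), and each of sin², cos² integrates to L/2 = π/2 over (0, π).
∫_0^π u² dx = 49*π/18, so ||u||_L² = 7*sqrt(2)*sqrt(π)/6.
∫_0^π (u')² dx = 392*π/9, so ||u'||_L² = 14*sqrt(2)*sqrt(π)/3.
Ratio ||u||_L² / ||u'||_L² = 1/4.
Sharp Poincaré constant on H^1_0(0, π) is C_P = L/π = 1, achieved by sin(x).
This is the k = 4 harmonic; the ratio L/(kπ) is strictly less than C_P = L/π, consistent with the sharp inequality ||u||_L² ≤ C_P ||u'||_L².


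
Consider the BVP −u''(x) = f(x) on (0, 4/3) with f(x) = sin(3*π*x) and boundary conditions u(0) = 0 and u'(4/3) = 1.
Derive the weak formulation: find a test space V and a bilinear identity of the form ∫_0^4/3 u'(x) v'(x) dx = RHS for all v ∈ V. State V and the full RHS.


V = {v ∈ H^1(0, 4/3) : v(0) = 0} (test functions vanish at x = 0 where u is specified); weak form: ∫_0^4/3 u'v' dx = ∫_0^4/3 (sin(3*π*x)) v dx + v(4/3) for all v ∈ V.

Multiply both sides by a test function v and integrate from 0 to 4/3:
  ∫_0^4/3 −u''(x) v(x) dx = ∫_0^4/3 f(x) v(x) dx.
Integrate the LHS by parts once:
  ∫_0^4/3 −u'' v dx = −[u'(x) v(x)]_0^4/3 + ∫_0^4/3 u'(x) v'(x) dx.
Thus ∫_0^4/3 u'(x) v'(x) dx = ∫_0^4/3 f(x) v(x) dx + [u'(x) v(x)]_0^4/3.
Choose V so that boundary terms are either known or forced to vanish.
Mixed BC: u(0) = 0 (Dirichlet) and u'(4/3) = 1 (Neumann). Define V = {v ∈ H^1(0, 4/3) : v(0) = 0}. Then [u' v]_0^4/3 = u'(4/3)·v(4/3) − u'(0)·0 = v(4/3).
Weak formulation: find u (satisfying any essential BC) such that ∫_0^4/3 u'(x) v'(x) dx = ∫_0^4/3 f v dx + v(4/3) for all v ∈ V (Dirichlet at 0 absorbed into V; Neumann datum at x = 4/3 contributes the boundary term).
Substituting f(x) = sin(3*π*x), the right-hand side is ∫_0^4/3 (sin(3*π*x)) v dx + v(4/3).


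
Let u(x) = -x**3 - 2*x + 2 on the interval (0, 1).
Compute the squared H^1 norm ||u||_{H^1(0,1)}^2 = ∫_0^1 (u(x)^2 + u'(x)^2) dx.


||u||_{H^1}^2 = 1163/105

The H^1 norm (squared) on an interval (0, L) is
  ||u||_{H^1}^2 = ∫_0^L u(x)^2 dx + ∫_0^L u'(x)^2 dx.
Compute u'(x) = -3*x**2 - 2.
Then u(x)^2 = x**6 + 4*x**4 - 4*x**3 + 4*x**2 - 8*x + 4 and u'(x)^2 = 9*x**4 + 12*x**2 + 4.
Integrate each monomial from 0 to 1 using ∫_0^1 c·x^n dx = c·1^(n+1)/(n+1):
  ∫_0^1 u(x)^2 dx = ∫_0^1 (x^6 + 4*x^4 - 4*x^3 + 4*x^2 - 8*x + 4) dx. Term by term:
    ∫_0^1 x^6 dx = 1/7;  ∫_0^1 4*x^4 dx = 4/5;  ∫_0^1 -4*x^3 dx = -1;
    ∫_0^1 4*x^2 dx = 4/3;  ∫_0^1 -8*x dx = -4;  ∫_0^1 4 dx = 4.
  Sum: 1/7 + 4/5 − 1 + 4/3 − 4 + 4 = 134/105.
  ∫_0^1 u'(x)^2 dx = ∫_0^1 (9*x^4 + 12*x^2 + 4) dx. Term by term:
    ∫_0^1 9*x^4 dx = 9/5;  ∫_0^1 12*x^2 dx = 4;  ∫_0^1 4 dx = 4.
  Sum: 9/5 + 4 + 4 = 49/5.
Adding: ||u||_{H^1}^2 = 134/105 + 49/5 = 1163/105.


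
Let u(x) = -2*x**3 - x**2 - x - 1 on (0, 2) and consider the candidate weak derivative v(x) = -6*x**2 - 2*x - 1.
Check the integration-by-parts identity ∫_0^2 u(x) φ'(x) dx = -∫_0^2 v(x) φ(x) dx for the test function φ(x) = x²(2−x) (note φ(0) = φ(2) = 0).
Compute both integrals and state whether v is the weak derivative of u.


LHS = 52/3, RHS = 52/3. Yes, v = u' weakly.

u(x) = -2*x**3 - x**2 - x - 1, classical derivative u'(x) = -6*x**2 - 2*x - 1.
φ(x) = x²(2−x), so φ'(x) = x*(4 - 3*x).
Note φ(0) = φ(2) = 0, so the boundary term u·φ vanishes.
LHS = ∫_0^2 u(x) φ'(x) dx = ∫_0^2 (6*x^5 - 5*x^4 - x^3 - x^2 - 4*x) dx. Term by term:
  ∫_0^2 6*x^5 dx = 64;  ∫_0^2 -5*x^4 dx = -32;  ∫_0^2 -x^3 dx = -4;
  ∫_0^2 -x^2 dx = -8/3;  ∫_0^2 -4*x dx = -8.
Sum: 64 − 32 − 4 − 8/3 − 8 = 52/3.
So LHS = 52/3.
∫_0^2 v(x) φ(x) dx = ∫_0^2 (6*x^5 - 10*x^4 - 3*x^3 - 2*x^2) dx. Term by term:
  ∫_0^2 6*x^5 dx = 64;  ∫_0^2 -10*x^4 dx = -64;  ∫_0^2 -3*x^3 dx = -12;
  ∫_0^2 -2*x^2 dx = -16/3.
Sum: 64 − 64 − 12 − 16/3 = -52/3.
So RHS = -∫_0^2 v(x) φ(x) dx = 52/3.
LHS = RHS, so the identity holds for this test φ.
Moreover u is smooth here and v(x) = u'(x) = -6*x**2 - 2*x - 1 pointwise, so the identity holds for every test function. Hence v is the weak derivative of u.


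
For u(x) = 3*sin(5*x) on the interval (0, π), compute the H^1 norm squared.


||u||_{H^1(0,π)}^2 = 117*π

u'(x) = 15*cos(5*x).
Expand u² and (u')² and integrate term by term on (0, π), using: for integers n ≥ 1, ∫_0^π sin²(nx) dx = ∫_0^π cos²(nx) dx = π/2; for n ≠ n', ∫_0^π sin(nx)sin(n'x) dx = ∫_0^π cos(nx)cos(n'x) dx = 0; and by product-to-sum, ∫_0^π sin(nx)cos(n'x) dx = ½∫_0^π [sin((n+n')x) + sin((n−n')x)] dx, which is 0 when n+n' is even and 2n/(n²−n'²) when n+n' is odd (it need not vanish on (0, π)).
  u² squared terms: (3)²·∫sin(5x)² dx = 9·π/2 = 9*π/2.
  So ∫_0^π u² dx = 9*π/2.
  (u')² squared terms: (15)²·∫cos(5x)² dx = 225·π/2 = 225*π/2.
  So ∫_0^π (u')² dx = 225*π/2.
||u||_{H^1}^2 = (9*π/2) + (225*π/2) = 117*π.


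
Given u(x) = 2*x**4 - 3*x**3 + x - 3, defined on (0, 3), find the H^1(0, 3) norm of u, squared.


||u||_{H^1}^2 = 290643/35

The H^1 norm (squared) on an interval (0, L) is
  ||u||_{H^1}^2 = ∫_0^L u(x)^2 dx + ∫_0^L u'(x)^2 dx.
Compute u'(x) = 8*x**3 - 9*x**2 + 1.
Then u(x)^2 = 4*x**8 - 12*x**7 + 9*x**6 + 4*x**5 - 18*x**4 + 18*x**3 + x**2 - 6*x + 9 and u'(x)^2 = 64*x**6 - 144*x**5 + 81*x**4 + 16*x**3 - 18*x**2 + 1.
Integrate each monomial from 0 to 3 using ∫_0^3 c·x^n dx = c·3^(n+1)/(n+1):
  ∫_0^3 u(x)^2 dx = ∫_0^3 (4*x^8 - 12*x^7 + 9*x^6 + 4*x^5 - 18*x^4 + 18*x^3 + x^2 - 6*x + 9) dx. Term by term:
    ∫_0^3 4*x^8 dx = 8748;  ∫_0^3 -12*x^7 dx = -19683/2;  ∫_0^3 9*x^6 dx = 19683/7;
    ∫_0^3 4*x^5 dx = 486;  ∫_0^3 -18*x^4 dx = -4374/5;  ∫_0^3 18*x^3 dx = 729/2;
    ∫_0^3 x^2 dx = 9;  ∫_0^3 -6*x dx = -27;  ∫_0^3 9 dx = 27.
  Sum: 8748 − 19683/2 + 19683/7 + 486 − 4374/5 + 729/2 + 9 − 27 + 27 = 59607/35.
  ∫_0^3 u'(x)^2 dx = ∫_0^3 (64*x^6 - 144*x^5 + 81*x^4 + 16*x^3 - 18*x^2 + 1) dx. Term by term:
    ∫_0^3 64*x^6 dx = 139968/7;  ∫_0^3 -144*x^5 dx = -17496;  ∫_0^3 81*x^4 dx = 19683/5;
    ∫_0^3 16*x^3 dx = 324;  ∫_0^3 -18*x^2 dx = -162;  ∫_0^3 1 dx = 3.
  Sum: 139968/7 − 17496 + 19683/5 + 324 − 162 + 3 = 231036/35.
Adding: ||u||_{H^1}^2 = 59607/35 + 231036/35 = 290643/35.


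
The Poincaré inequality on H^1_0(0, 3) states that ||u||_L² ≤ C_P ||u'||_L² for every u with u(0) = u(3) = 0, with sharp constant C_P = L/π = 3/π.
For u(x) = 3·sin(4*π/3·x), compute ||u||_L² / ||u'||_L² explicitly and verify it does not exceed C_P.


||u||_L² / ||u'||_L² = 3/(4*π) < C_P = 3/π.

u(x) = 3·sin(4*π/3·x), so u'(x) = 4*π*cos(4*π*x/3).
Writing u(x) = A·sin(kπx/L) with A = 3 and k = 4, use ∫_0^L sin²(kπx/L) dx = L/2 and ∫_0^L cos²(kπx/L) dx = L/2.
u² = 9·sin²(4*π/3·x) and (u')² = 16*π^2·cos²(4*π/3·x), and each of sin², cos² integrates to L/2 = 3/2 over (0, 3).
∫_0^3 u² dx = 27/2, so ||u||_L² = 3*sqrt(6)/2.
∫_0^3 (u')² dx = 24*π^2, so ||u'||_L² = 2*sqrt(6)*π.
Ratio ||u||_L² / ||u'||_L² = 3/(4*π).
Sharp Poincaré constant on H^1_0(0, 3) is C_P = L/π = 3/π, achieved by sin(π/3·x).
This is the k = 4 harmonic; the ratio L/(kπ) is strictly less than C_P = L/π, consistent with the sharp inequality ||u||_L² ≤ C_P ||u'||_L².


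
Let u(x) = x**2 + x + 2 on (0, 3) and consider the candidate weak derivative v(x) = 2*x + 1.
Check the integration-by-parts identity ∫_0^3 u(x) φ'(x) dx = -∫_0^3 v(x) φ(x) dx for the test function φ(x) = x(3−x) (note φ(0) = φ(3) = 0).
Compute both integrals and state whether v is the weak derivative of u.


LHS = -18, RHS = -18. Yes, v = u' weakly.

u(x) = x**2 + x + 2, classical derivative u'(x) = 2*x + 1.
φ(x) = x(3−x), so φ'(x) = 3 - 2*x.
Note φ(0) = φ(3) = 0, so the boundary term u·φ vanishes.
LHS = ∫_0^3 u(x) φ'(x) dx = ∫_0^3 (-2*x^3 + x^2 - x + 6) dx. Term by term:
  ∫_0^3 -2*x^3 dx = -81/2;  ∫_0^3 x^2 dx = 9;  ∫_0^3 -x dx = -9/2;
  ∫_0^3 6 dx = 18.
Sum: -81/2 + 9 − 9/2 + 18 = -18.
So LHS = -18.
∫_0^3 v(x) φ(x) dx = ∫_0^3 (-2*x^3 + 5*x^2 + 3*x) dx. Term by term:
  ∫_0^3 -2*x^3 dx = -81/2;  ∫_0^3 5*x^2 dx = 45;  ∫_0^3 3*x dx = 27/2.
Sum: -81/2 + 45 + 27/2 = 18.
So RHS = -∫_0^3 v(x) φ(x) dx = -18.
LHS = RHS, so the identity holds for this test φ.
Moreover u is smooth here and v(x) = u'(x) = 2*x + 1 pointwise, so the identity holds for every test function. Hence v is the weak derivative of u.


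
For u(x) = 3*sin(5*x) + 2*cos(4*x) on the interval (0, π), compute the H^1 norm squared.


||u||_{H^1(0,π)}^2 = 680/3 + 151*π

u'(x) = -8*sin(4*x) + 15*cos(5*x).
Expand u² and (u')² and integrate term by term on (0, π), using: for integers n ≥ 1, ∫_0^π sin²(nx) dx = ∫_0^π cos²(nx) dx = π/2; for n ≠ n', ∫_0^π sin(nx)sin(n'x) dx = ∫_0^π cos(nx)cos(n'x) dx = 0; and by product-to-sum, ∫_0^π sin(nx)cos(n'x) dx = ½∫_0^π [sin((n+n')x) + sin((n−n')x)] dx, which is 0 when n+n' is even and 2n/(n²−n'²) when n+n' is odd (it need not vanish on (0, π)).
  u² squared terms: (2)²·∫cos(4x)² dx = 4·π/2 = 2*π;  (3)²·∫sin(5x)² dx = 9·π/2 = 9*π/2.
  u² cross terms: 2·(2)·(3)·∫cos(4x)·sin(5x) dx = 12·(10/9) = 40/3.
  So ∫_0^π u² dx = 2*π + 9*π/2 + 40/3 = 40/3 + 13*π/2.
  (u')² squared terms: (-8)²·∫sin(4x)² dx = 64·π/2 = 32*π;  (15)²·∫cos(5x)² dx = 225·π/2 = 225*π/2.
  (u')² cross terms: 2·(-8)·(15)·∫sin(4x)·cos(5x) dx = -240·(-8/9) = 640/3.
  So ∫_0^π (u')² dx = 32*π + 225*π/2 + 640/3 = 640/3 + 289*π/2.
||u||_{H^1}^2 = (40/3 + 13*π/2) + (640/3 + 289*π/2) = 680/3 + 151*π.


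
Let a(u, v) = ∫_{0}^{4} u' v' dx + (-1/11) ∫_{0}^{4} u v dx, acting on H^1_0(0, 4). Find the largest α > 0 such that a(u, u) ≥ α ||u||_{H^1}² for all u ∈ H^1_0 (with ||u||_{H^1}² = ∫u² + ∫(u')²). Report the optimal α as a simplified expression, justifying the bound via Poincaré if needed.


α = (-16/11 + π^2)/(π^2 + 16)

Coercivity of a(·,·) on H^1_0(0, 4) means a(u, u) ≥ α ||u||_{H^1}² for every u ∈ H^1_0.
The interval has length L = 4, and Poincaré/coercivity depend only on L. Here a(u, u) = ∫(u')² + (-1/11)·∫u².
Here c = -1/11 < 0 with |c| < (π/L)² = π^2/16, so coercivity still holds. The condition a(u,u) ≥ α||u||_{H^1}² reads (1−α)∫(u')² ≥ (α−c)∫u². Any admissible α is ≤ 1 (rapidly oscillating u have ∫u²/∫(u')² → 0), and α = 1 would force 0 ≥ (1−c)∫u², impossible since c < 1; so 1−α > 0. By the sharp Poincaré inequality on H^1_0 of an interval of length L, ∫(u')² ≥ (π/L)²∫u² with equality for the first sine mode sin(π(x−x₀)/L) (x₀ the left endpoint), so the inequality holds for all u iff (1−α)(π/L)² ≥ α − c, i.e. α ≤ ((π/L)² + c)/((π/L)² + 1) = (1 + c(L/π)²)/(1 + (L/π)²). (Direct route, valid since c ≤ 0: Poincaré gives c∫u² ≥ c(L/π)²∫(u')², so a(u,u) ≥ (1 + c(L/π)²)∫(u')², while ||u||_{H^1}² ≤ (1 + (L/π)²)∫(u')²; dividing yields the same α.) With (π/L)² = π^2/16 and c = -1/11, the largest admissible constant is α = ((π/L)² + c)/((π/L)² + 1).
Simplifying, α = (-16/11 + π^2)/(π^2 + 16).


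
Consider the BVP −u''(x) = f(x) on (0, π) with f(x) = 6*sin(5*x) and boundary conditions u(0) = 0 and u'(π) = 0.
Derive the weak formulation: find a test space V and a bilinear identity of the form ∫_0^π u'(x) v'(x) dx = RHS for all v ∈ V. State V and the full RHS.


V = {v ∈ H^1(0, π) : v(0) = 0} (test functions vanish at x = 0 where u is specified); weak form: ∫_0^π u'v' dx = ∫_0^π (6*sin(5*x)) v dx for all v ∈ V.

Multiply both sides by a test function v and integrate from 0 to π:
  ∫_0^π −u''(x) v(x) dx = ∫_0^π f(x) v(x) dx.
Integrate the LHS by parts once:
  ∫_0^π −u'' v dx = −[u'(x) v(x)]_0^π + ∫_0^π u'(x) v'(x) dx.
Thus ∫_0^π u'(x) v'(x) dx = ∫_0^π f(x) v(x) dx + [u'(x) v(x)]_0^π.
Choose V so that boundary terms are either known or forced to vanish.
Mixed BC: u(0) = 0 (Dirichlet) and u'(π) = 0 (Neumann). Define V = {v ∈ H^1(0, π) : v(0) = 0}. Then [u' v]_0^π = u'(π)·v(π) − u'(0)·0 = 0.
Weak formulation: find u (satisfying any essential BC) such that ∫_0^π u'(x) v'(x) dx = ∫_0^π f v dx for all v ∈ V (Dirichlet at 0 absorbed into V; the Neumann datum at x = π is zero, so no boundary term remains).
Substituting f(x) = 6*sin(5*x), the right-hand side is ∫_0^π (6*sin(5*x)) v dx.


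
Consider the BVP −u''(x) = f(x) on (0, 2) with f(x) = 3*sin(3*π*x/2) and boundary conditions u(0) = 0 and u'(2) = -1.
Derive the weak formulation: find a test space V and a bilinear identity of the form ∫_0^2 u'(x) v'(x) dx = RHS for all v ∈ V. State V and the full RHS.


V = {v ∈ H^1(0, 2) : v(0) = 0} (test functions vanish at x = 0 where u is specified); weak form: ∫_0^2 u'v' dx = ∫_0^2 (3*sin(3*π*x/2)) v dx − v(2) for all v ∈ V.

Multiply both sides by a test function v and integrate from 0 to 2:
  ∫_0^2 −u''(x) v(x) dx = ∫_0^2 f(x) v(x) dx.
Integrate the LHS by parts once:
  ∫_0^2 −u'' v dx = −[u'(x) v(x)]_0^2 + ∫_0^2 u'(x) v'(x) dx.
Thus ∫_0^2 u'(x) v'(x) dx = ∫_0^2 f(x) v(x) dx + [u'(x) v(x)]_0^2.
Choose V so that boundary terms are either known or forced to vanish.
Mixed BC: u(0) = 0 (Dirichlet) and u'(2) = -1 (Neumann). Define V = {v ∈ H^1(0, 2) : v(0) = 0}. Then [u' v]_0^2 = u'(2)·v(2) − u'(0)·0 = − v(2).
Weak formulation: find u (satisfying any essential BC) such that ∫_0^2 u'(x) v'(x) dx = ∫_0^2 f v dx − v(2) for all v ∈ V (Dirichlet at 0 absorbed into V; Neumann datum at x = 2 contributes the boundary term).
Substituting f(x) = 3*sin(3*π*x/2), the right-hand side is ∫_0^2 (3*sin(3*π*x/2)) v dx − v(2).


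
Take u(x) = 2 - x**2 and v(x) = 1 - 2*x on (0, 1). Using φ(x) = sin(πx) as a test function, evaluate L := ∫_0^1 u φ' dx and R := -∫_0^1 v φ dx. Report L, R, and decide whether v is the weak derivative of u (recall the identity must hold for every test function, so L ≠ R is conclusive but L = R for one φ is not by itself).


LHS = 2/π, RHS = 0. No, v is not the weak derivative of u.

u(x) = 2 - x**2, classical derivative u'(x) = -2*x.
φ(x) = sin(πx), so φ'(x) = π*cos(π*x).
Note φ(0) = φ(1) = 0, so the boundary term u·φ vanishes.
LHS = ∫_0^1 u(x) φ'(x) dx = ∫_0^1 (-π*x^2*cos(π*x) + 2*π*cos(π*x)) dx. Term by term:
  ∫_0^1 2*π*cos(π*x) dx = 0;  ∫_0^1 -π*x^2*cos(π*x) dx = 2/π.
Sum: 0 + 2/π = 2/π.
So LHS = 2/π.
∫_0^1 v(x) φ(x) dx = ∫_0^1 (-2*x*sin(π*x) + sin(π*x)) dx. Term by term:
  ∫_0^1 -2*x*sin(π*x) dx = -2/π;  ∫_0^1 sin(π*x) dx = 2/π.
Sum: -2/π + 2/π = 0.
So RHS = -∫_0^1 v(x) φ(x) dx = 0.
LHS − RHS = 2/π ≠ 0, so the identity fails.
(For a valid weak derivative the identity must hold for EVERY test function, in particular this one. The failure shows v is NOT the weak derivative of u.)
Correct weak derivative would be u'(x) = -2*x.


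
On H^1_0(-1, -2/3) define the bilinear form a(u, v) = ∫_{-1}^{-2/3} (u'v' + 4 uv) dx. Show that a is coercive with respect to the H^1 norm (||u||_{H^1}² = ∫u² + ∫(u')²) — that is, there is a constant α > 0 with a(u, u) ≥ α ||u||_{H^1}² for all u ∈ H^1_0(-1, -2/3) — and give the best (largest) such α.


α = 1

Coercivity of a(·,·) on H^1_0(-1, -2/3) means a(u, u) ≥ α ||u||_{H^1}² for every u ∈ H^1_0.
The interval has length L = 1/3, and Poincaré/coercivity depend only on L. Here a(u, u) = ∫(u')² + (4)·∫u².
Here c = 4 ≥ 1, so a(u,u) = ∫(u')² + c∫u² ≥ ∫(u')² + ∫u² = ||u||_{H^1}², i.e. α = 1 works. No larger α is possible: a(u,u) ≥ α||u||_{H^1}² means (1−α)∫(u')² ≥ (α−c)∫u², and for the modes u_n = sin(nπ(x−x₀)/L) (x₀ the left endpoint) one has ∫u_n²/∫(u_n')² = (L/(nπ))² → 0, so a(u_n,u_n)/||u_n||_{H^1}² → 1. Hence the optimal constant is α = 1.
Therefore α = 1.


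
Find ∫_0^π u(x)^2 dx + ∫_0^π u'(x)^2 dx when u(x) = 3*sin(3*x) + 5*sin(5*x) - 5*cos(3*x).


||u||_{H^1(0,π)}^2 = 495*π

u'(x) = 15*sin(3*x) + 9*cos(3*x) + 25*cos(5*x).
Expand u² and (u')² and integrate term by term on (0, π), using: for integers n ≥ 1, ∫_0^π sin²(nx) dx = ∫_0^π cos²(nx) dx = π/2; for n ≠ n', ∫_0^π sin(nx)sin(n'x) dx = ∫_0^π cos(nx)cos(n'x) dx = 0; and by product-to-sum, ∫_0^π sin(nx)cos(n'x) dx = ½∫_0^π [sin((n+n')x) + sin((n−n')x)] dx, which is 0 when n+n' is even and 2n/(n²−n'²) when n+n' is odd (it need not vanish on (0, π)).
  u² squared terms: (-5)²·∫cos(3x)² dx = 25·π/2 = 25*π/2;  (3)²·∫sin(3x)² dx = 9·π/2 = 9*π/2;  (5)²·∫sin(5x)² dx = 25·π/2 = 25*π/2.
  u² cross terms: 2·(-5)·(3)·∫cos(3x)·sin(3x) dx = -30·(0) = 0;  2·(-5)·(5)·∫cos(3x)·sin(5x) dx = -50·(0) = 0;  2·(3)·(5)·∫sin(3x)·sin(5x) dx = 30·(0) = 0.
  So ∫_0^π u² dx = 25*π/2 + 9*π/2 + 25*π/2 + 0 + 0 + 0 = 59*π/2.
  (u')² squared terms: (9)²·∫cos(3x)² dx = 81·π/2 = 81*π/2;  (15)²·∫sin(3x)² dx = 225·π/2 = 225*π/2;  (25)²·∫cos(5x)² dx = 625·π/2 = 625*π/2.
  (u')² cross terms: 2·(9)·(15)·∫cos(3x)·sin(3x) dx = 270·(0) = 0;  2·(9)·(25)·∫cos(3x)·cos(5x) dx = 450·(0) = 0;  2·(15)·(25)·∫sin(3x)·cos(5x) dx = 750·(0) = 0.
  So ∫_0^π (u')² dx = 81*π/2 + 225*π/2 + 625*π/2 + 0 + 0 + 0 = 931*π/2.
||u||_{H^1}^2 = (59*π/2) + (931*π/2) = 495*π.


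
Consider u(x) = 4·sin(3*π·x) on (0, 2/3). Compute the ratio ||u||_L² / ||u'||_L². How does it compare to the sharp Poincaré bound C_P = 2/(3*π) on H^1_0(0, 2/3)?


||u||_L² / ||u'||_L² = 1/(3*π) < C_P = 2/(3*π).

u(x) = 4·sin(3*π·x), so u'(x) = 12*π*cos(3*π*x).
Writing u(x) = A·sin(kπx/L) with A = 4 and k = 2, use ∫_0^L sin²(kπx/L) dx = L/2 and ∫_0^L cos²(kπx/L) dx = L/2.
u² = 16·sin²(3*π·x) and (u')² = 144*π^2·cos²(3*π·x), and each of sin², cos² integrates to L/2 = 1/3 over (0, 2/3).
∫_0^2/3 u² dx = 16/3, so ||u||_L² = 4*sqrt(3)/3.
∫_0^2/3 (u')² dx = 48*π^2, so ||u'||_L² = 4*sqrt(3)*π.
Ratio ||u||_L² / ||u'||_L² = 1/(3*π).
Sharp Poincaré constant on H^1_0(0, 2/3) is C_P = L/π = 2/(3*π), achieved by sin(3*π/2·x).
This is the k = 2 harmonic; the ratio L/(kπ) is strictly less than C_P = L/π, consistent with the sharp inequality ||u||_L² ≤ C_P ||u'||_L².


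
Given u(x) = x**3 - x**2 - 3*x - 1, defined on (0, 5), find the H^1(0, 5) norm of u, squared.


||u||_{H^1}^2 = 154400/21

The H^1 norm (squared) on an interval (0, L) is
  ||u||_{H^1}^2 = ∫_0^L u(x)^2 dx + ∫_0^L u'(x)^2 dx.
Compute u'(x) = 3*x**2 - 2*x - 3.
Then u(x)^2 = x**6 - 2*x**5 - 5*x**4 + 4*x**3 + 11*x**2 + 6*x + 1 and u'(x)^2 = 9*x**4 - 12*x**3 - 14*x**2 + 12*x + 9.
Integrate each monomial from 0 to 5 using ∫_0^5 c·x^n dx = c·5^(n+1)/(n+1):
  ∫_0^5 u(x)^2 dx = ∫_0^5 (x^6 - 2*x^5 - 5*x^4 + 4*x^3 + 11*x^2 + 6*x + 1) dx. Term by term:
    ∫_0^5 x^6 dx = 78125/7;  ∫_0^5 -2*x^5 dx = -15625/3;  ∫_0^5 -5*x^4 dx = -3125;
    ∫_0^5 4*x^3 dx = 625;  ∫_0^5 11*x^2 dx = 1375/3;  ∫_0^5 6*x dx = 75;
    ∫_0^5 1 dx = 5.
  Sum: 78125/7 − 15625/3 − 3125 + 625 + 1375/3 + 75 + 5 = 27935/7.
  ∫_0^5 u'(x)^2 dx = ∫_0^5 (9*x^4 - 12*x^3 - 14*x^2 + 12*x + 9) dx. Term by term:
    ∫_0^5 9*x^4 dx = 5625;  ∫_0^5 -12*x^3 dx = -1875;  ∫_0^5 -14*x^2 dx = -1750/3;
    ∫_0^5 12*x dx = 150;  ∫_0^5 9 dx = 45.
  Sum: 5625 − 1875 − 1750/3 + 150 + 45 = 10085/3.
Adding: ||u||_{H^1}^2 = 27935/7 + 10085/3 = 154400/21.


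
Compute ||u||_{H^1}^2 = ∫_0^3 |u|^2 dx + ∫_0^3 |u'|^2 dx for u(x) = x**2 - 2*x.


||u||_{H^1}^2 = 78/5

The H^1 norm (squared) on an interval (0, L) is
  ||u||_{H^1}^2 = ∫_0^L u(x)^2 dx + ∫_0^L u'(x)^2 dx.
Compute u'(x) = 2*x - 2.
Then u(x)^2 = x**4 - 4*x**3 + 4*x**2 and u'(x)^2 = 4*x**2 - 8*x + 4.
Integrate each monomial from 0 to 3 using ∫_0^3 c·x^n dx = c·3^(n+1)/(n+1):
  ∫_0^3 u(x)^2 dx = ∫_0^3 (x^4 - 4*x^3 + 4*x^2) dx. Term by term:
    ∫_0^3 x^4 dx = 243/5;  ∫_0^3 -4*x^3 dx = -81;  ∫_0^3 4*x^2 dx = 36.
  Sum: 243/5 − 81 + 36 = 18/5.
  ∫_0^3 u'(x)^2 dx = ∫_0^3 (4*x^2 - 8*x + 4) dx. Term by term:
    ∫_0^3 4*x^2 dx = 36;  ∫_0^3 -8*x dx = -36;  ∫_0^3 4 dx = 12.
  Sum: 36 − 36 + 12 = 12.
Adding: ||u||_{H^1}^2 = 18/5 + 12 = 78/5.


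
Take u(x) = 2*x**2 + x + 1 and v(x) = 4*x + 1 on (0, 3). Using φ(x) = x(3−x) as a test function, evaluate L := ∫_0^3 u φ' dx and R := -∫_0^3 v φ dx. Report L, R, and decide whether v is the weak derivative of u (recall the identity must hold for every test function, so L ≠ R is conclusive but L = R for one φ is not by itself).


LHS = -63/2, RHS = -63/2. Yes, v = u' weakly.

u(x) = 2*x**2 + x + 1, classical derivative u'(x) = 4*x + 1.
φ(x) = x(3−x), so φ'(x) = 3 - 2*x.
Note φ(0) = φ(3) = 0, so the boundary term u·φ vanishes.
LHS = ∫_0^3 u(x) φ'(x) dx = ∫_0^3 (-4*x^3 + 4*x^2 + x + 3) dx. Term by term:
  ∫_0^3 -4*x^3 dx = -81;  ∫_0^3 4*x^2 dx = 36;  ∫_0^3 x dx = 9/2;
  ∫_0^3 3 dx = 9.
Sum: -81 + 36 + 9/2 + 9 = -63/2.
So LHS = -63/2.
∫_0^3 v(x) φ(x) dx = ∫_0^3 (-4*x^3 + 11*x^2 + 3*x) dx. Term by term:
  ∫_0^3 -4*x^3 dx = -81;  ∫_0^3 11*x^2 dx = 99;  ∫_0^3 3*x dx = 27/2.
Sum: -81 + 99 + 27/2 = 63/2.
So RHS = -∫_0^3 v(x) φ(x) dx = -63/2.
LHS = RHS, so the identity holds for this test φ.
Moreover u is smooth here and v(x) = u'(x) = 4*x + 1 pointwise, so the identity holds for every test function. Hence v is the weak derivative of u.


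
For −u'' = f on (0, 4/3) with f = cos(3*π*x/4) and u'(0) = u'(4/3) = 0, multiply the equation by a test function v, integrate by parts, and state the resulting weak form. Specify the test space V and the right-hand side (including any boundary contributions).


V = H^1(0, 4/3) (no boundary constraint on v; u is determined up to an additive constant); weak form: ∫_0^4/3 u'v' dx = ∫_0^4/3 (cos(3*π*x/4)) v dx for all v ∈ V.

Multiply both sides by a test function v and integrate from 0 to 4/3:
  ∫_0^4/3 −u''(x) v(x) dx = ∫_0^4/3 f(x) v(x) dx.
Integrate the LHS by parts once:
  ∫_0^4/3 −u'' v dx = −[u'(x) v(x)]_0^4/3 + ∫_0^4/3 u'(x) v'(x) dx.
Thus ∫_0^4/3 u'(x) v'(x) dx = ∫_0^4/3 f(x) v(x) dx + [u'(x) v(x)]_0^4/3.
Choose V so that boundary terms are either known or forced to vanish.
u has homogeneous Neumann: u'(0) = u'(4/3) = 0. So [u' v]_0^4/3 = 0·v(4/3) − 0·v(0) = 0 for any v; take V = H^1(0, 4/3).
Weak formulation: find u (satisfying any essential BC) such that ∫_0^4/3 u'(x) v'(x) dx = ∫_0^4/3 f v dx for all v ∈ V (homogeneous Neumann, so boundary terms vanish).
Substituting f(x) = cos(3*π*x/4), the right-hand side is ∫_0^4/3 (cos(3*π*x/4)) v dx.
Compatibility check (pure Neumann): taking v ≡ 1 ∈ V gives 0 = ∫_0^4/3 f dx + (0) − (0), i.e. ∫_0^4/3 f dx must equal u'(0) − u'(4/3) = 0. Indeed ∫_0^4/3 (cos(3*π*x/4)) dx = 0, so the data are compatible. The solution is then unique only up to an additive constant (fix it e.g. by requiring ∫_0^4/3 u dx = 0).


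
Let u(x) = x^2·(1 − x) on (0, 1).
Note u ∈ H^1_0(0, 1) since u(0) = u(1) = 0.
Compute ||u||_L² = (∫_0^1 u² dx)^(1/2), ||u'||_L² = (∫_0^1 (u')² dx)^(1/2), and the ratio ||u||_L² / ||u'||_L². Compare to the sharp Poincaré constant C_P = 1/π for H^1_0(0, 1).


||u||_L² / ||u'||_L² = sqrt(14)/14 < C_P = 1/π.

u(x) = x^2·(1 − x), so u'(x) = x*(2 - 3*x).
u(x) = x^2·(1 − x) vanishes at x = 0 and x = 1, so u ∈ H^1_0(0, 1). Differentiate via the product rule and integrate the resulting polynomials term by term.
  ∫_0^1 u² dx = ∫_0^1 (x^6 - 2*x^5 + x^4) dx. Term by term:
    ∫_0^1 x^6 dx = 1/7;  ∫_0^1 -2*x^5 dx = -1/3;  ∫_0^1 x^4 dx = 1/5.
  Sum: 1/7 − 1/3 + 1/5 = 1/105.
  ∫_0^1 (u')² dx = ∫_0^1 (9*x^4 - 12*x^3 + 4*x^2) dx. Term by term:
    ∫_0^1 9*x^4 dx = 9/5;  ∫_0^1 -12*x^3 dx = -3;  ∫_0^1 4*x^2 dx = 4/3.
  Sum: 9/5 − 3 + 4/3 = 2/15.
∫_0^1 u² dx = 1/105, so ||u||_L² = sqrt(105)/105.
∫_0^1 (u')² dx = 2/15, so ||u'||_L² = sqrt(30)/15.
Ratio ||u||_L² / ||u'||_L² = sqrt(14)/14.
Sharp Poincaré constant on H^1_0(0, 1) is C_P = L/π = 1/π, achieved by sin(π·x).
A polynomial bump cannot attain the sharp Poincaré constant (only the first sine eigenfunction does), so the ratio is strictly less than C_P, consistent with ||u||_L² ≤ C_P ||u'||_L².


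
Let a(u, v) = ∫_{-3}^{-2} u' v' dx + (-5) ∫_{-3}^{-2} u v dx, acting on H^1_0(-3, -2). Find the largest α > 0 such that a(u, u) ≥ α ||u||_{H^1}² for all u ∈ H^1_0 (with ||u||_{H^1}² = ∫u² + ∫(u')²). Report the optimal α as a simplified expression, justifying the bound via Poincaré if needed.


α = (-5 + π^2)/(1 + π^2)

Coercivity of a(·,·) on H^1_0(-3, -2) means a(u, u) ≥ α ||u||_{H^1}² for every u ∈ H^1_0.
The interval has length L = 1, and Poincaré/coercivity depend only on L. Here a(u, u) = ∫(u')² + (-5)·∫u².
Here c = -5 < 0 with |c| < (π/L)² = π^2, so coercivity still holds. The condition a(u,u) ≥ α||u||_{H^1}² reads (1−α)∫(u')² ≥ (α−c)∫u². Any admissible α is ≤ 1 (rapidly oscillating u have ∫u²/∫(u')² → 0), and α = 1 would force 0 ≥ (1−c)∫u², impossible since c < 1; so 1−α > 0. By the sharp Poincaré inequality on H^1_0 of an interval of length L, ∫(u')² ≥ (π/L)²∫u² with equality for the first sine mode sin(π(x−x₀)/L) (x₀ the left endpoint), so the inequality holds for all u iff (1−α)(π/L)² ≥ α − c, i.e. α ≤ ((π/L)² + c)/((π/L)² + 1) = (1 + c(L/π)²)/(1 + (L/π)²). (Direct route, valid since c ≤ 0: Poincaré gives c∫u² ≥ c(L/π)²∫(u')², so a(u,u) ≥ (1 + c(L/π)²)∫(u')², while ||u||_{H^1}² ≤ (1 + (L/π)²)∫(u')²; dividing yields the same α.) With (π/L)² = π^2 and c = -5, the largest admissible constant is α = ((π/L)² + c)/((π/L)² + 1).
Simplifying, α = (-5 + π^2)/(1 + π^2).


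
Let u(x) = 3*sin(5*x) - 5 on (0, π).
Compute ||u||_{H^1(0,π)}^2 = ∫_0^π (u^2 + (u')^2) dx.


||u||_{H^1(0,π)}^2 = -12 + 142*π

u'(x) = 15*cos(5*x).
Expand u² and (u')² and integrate term by term on (0, π), using: for integers n ≥ 1, ∫_0^π sin²(nx) dx = ∫_0^π cos²(nx) dx = π/2; for n ≠ n', ∫_0^π sin(nx)sin(n'x) dx = ∫_0^π cos(nx)cos(n'x) dx = 0; and by product-to-sum, ∫_0^π sin(nx)cos(n'x) dx = ½∫_0^π [sin((n+n')x) + sin((n−n')x)] dx, which is 0 when n+n' is even and 2n/(n²−n'²) when n+n' is odd (it need not vanish on (0, π)). For the constant mode: ∫_0^π 1 dx = π, ∫_0^π cos(nx) dx = 0, ∫_0^π sin(nx) dx = (1−(−1)^n)/n.
  u² squared terms: (-5)²·∫1 dx = 25·π = 25*π;  (3)²·∫sin(5x)² dx = 9·π/2 = 9*π/2.
  u² cross terms: 2·(-5)·(3)·∫1·sin(5x) dx = -30·(2/5) = -12.
  So ∫_0^π u² dx = 25*π + 9*π/2 − 12 = -12 + 59*π/2.
  (u')² squared terms: (15)²·∫cos(5x)² dx = 225·π/2 = 225*π/2.
  So ∫_0^π (u')² dx = 225*π/2.
||u||_{H^1}^2 = (-12 + 59*π/2) + (225*π/2) = -12 + 142*π.
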